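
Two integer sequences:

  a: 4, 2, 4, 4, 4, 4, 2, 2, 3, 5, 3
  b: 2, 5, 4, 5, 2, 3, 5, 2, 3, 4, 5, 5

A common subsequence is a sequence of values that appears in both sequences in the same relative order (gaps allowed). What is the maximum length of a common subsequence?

Let dp[i][j] be the LCS length of the first i values of a and the first j values of b. dp[i][j] = dp[i-1][j-1]+1 when the i-th and j-th values match, else max(dp[i-1][j], dp[i][j-1]).
    ·  2  5  4  5  2  3  5  2  3  4  5  5
 ·  0  0  0  0  0  0  0  0  0  0  0  0  0
 4  0  0  0  1  1  1  1  1  1  1  1  1  1
 2  0  1  1  1  1  2  2  2  2  2  2  2  2
 4  0  1  1  2  2  2  2  2  2  2  3  3  3
 4  0  1  1  2  2  2  2  2  2  2  3  3  3
 4  0  1  1  2  2  2  2  2  2  2  3  3  3
 4  0  1  1  2  2  2  2  2  2  2  3  3  3
 2  0  1  1  2  2  3  3  3  3  3  3  3  3
 2  0  1  1  2  2  3  3  3  4  4  4  4  4
 3  0  1  1  2  2  3  4  4  4  5  5  5  5
 5  0  1  2  2  3  3  4  5  5  5  5  6  6
 3  0  1  2  2  3  3  4  5  5  6  6  6  6
dp[11][12] = 6. One LCS (by backtracking along matches): 2, 4, 2, 2, 3, 5.

6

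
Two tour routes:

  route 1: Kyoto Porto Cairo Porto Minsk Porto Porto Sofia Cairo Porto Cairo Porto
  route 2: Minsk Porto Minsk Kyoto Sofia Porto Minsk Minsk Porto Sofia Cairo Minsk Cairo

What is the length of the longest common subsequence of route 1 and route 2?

Taking Kyoto at route 1[1]=route 2[4]; then Porto at route 1[2]=route 2[6]; then Minsk at route 1[5]=route 2[8]; then Porto at route 1[7]=route 2[9]; then Sofia at route 1[8]=route 2[10]; then Cairo at route 1[9]=route 2[11]; then Cairo at route 1[11]=route 2[13] gives a common subsequence of length 7. Since dp[12][13] = 7, nothing longer is possible.

7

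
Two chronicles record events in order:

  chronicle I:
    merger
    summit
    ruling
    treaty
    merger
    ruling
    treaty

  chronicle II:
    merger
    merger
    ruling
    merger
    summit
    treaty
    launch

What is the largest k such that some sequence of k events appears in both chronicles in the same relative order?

4

One common subsequence of length 4: merger [1,2], ruling [3,3], merger [5,4], treaty [7,6]. The LCS DP gives dp[7][7] = 4, so this is optimal.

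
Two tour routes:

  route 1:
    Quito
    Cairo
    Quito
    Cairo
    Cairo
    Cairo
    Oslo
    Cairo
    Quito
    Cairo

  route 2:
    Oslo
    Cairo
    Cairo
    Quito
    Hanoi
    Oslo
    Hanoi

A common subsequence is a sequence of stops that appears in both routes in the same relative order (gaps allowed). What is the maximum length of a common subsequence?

One common subsequence of length 3: Cairo at route 1[2]=route 2[3]; then Quito at route 1[3]=route 2[4]; then Oslo at route 1[7]=route 2[6]. The LCS DP gives dp[10][7] = 3, so this is optimal.

3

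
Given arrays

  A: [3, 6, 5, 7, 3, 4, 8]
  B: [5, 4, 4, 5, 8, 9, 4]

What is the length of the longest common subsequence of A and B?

Let dp[i][j] be the LCS length of the first i values of A and the first j values of B. dp[i][j] = dp[i-1][j-1]+1 when the i-th and j-th values match, else max(dp[i-1][j], dp[i][j-1]).
    ·  5  4  4  5  8  9  4
 ·  0  0  0  0  0  0  0  0
 3  0  0  0  0  0  0  0  0
 6  0  0  0  0  0  0  0  0
 5  0  1  1  1  1  1  1  1
 7  0  1  1  1  1  1  1  1
 3  0  1  1  1  1  1  1  1
 4  0  1  2  2  2  2  2  2
 8  0  1  2  2  2  3  3  3
dp[7][7] = 3. One LCS (by backtracking along matches): 5, 4, 8.

3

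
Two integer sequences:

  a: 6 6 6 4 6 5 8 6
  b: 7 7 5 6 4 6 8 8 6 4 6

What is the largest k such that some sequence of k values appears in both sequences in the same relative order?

Match 6 (a #1, b #4), then 6 (a #2, b #6), then 6 (a #3, b #9), then 4 (a #4, b #10), then 6 (a #8, b #11) — 5 values in the same relative order in both. dp[8][11] = 5 confirms this is the maximum.

5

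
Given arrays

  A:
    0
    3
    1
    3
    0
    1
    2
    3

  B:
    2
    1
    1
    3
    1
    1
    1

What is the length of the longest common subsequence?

Let dp[i][j] be the LCS length of the first i values of A and the first j values of B. dp[i][j] = dp[i-1][j-1]+1 when the i-th and j-th values match, else max(dp[i-1][j], dp[i][j-1]).
    ·  2  1  1  3  1  1  1
 ·  0  0  0  0  0  0  0  0
 0  0  0  0  0  0  0  0  0
 3  0  0  0  0  1  1  1  1
 1  0  0  1  1  1  2  2  2
 3  0  0  1  1  2  2  2  2
 0  0  0  1  1  2  2  2  2
 1  0  0  1  2  2  3  3  3
 2  0  1  1  2  2  3  3  3
 3  0  1  1  2  3  3  3  3
dp[8][7] = 3. One LCS (by backtracking along matches): 3, 1, 1.

3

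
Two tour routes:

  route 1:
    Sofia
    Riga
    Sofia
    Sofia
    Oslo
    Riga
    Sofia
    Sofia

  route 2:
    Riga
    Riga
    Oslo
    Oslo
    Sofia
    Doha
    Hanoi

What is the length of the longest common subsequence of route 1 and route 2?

3

Pick Riga [2,2], Oslo [5,4], Sofia [7,5]; all 3 stops appear in both, in order. Since dp[8][7] = 3, nothing longer is possible.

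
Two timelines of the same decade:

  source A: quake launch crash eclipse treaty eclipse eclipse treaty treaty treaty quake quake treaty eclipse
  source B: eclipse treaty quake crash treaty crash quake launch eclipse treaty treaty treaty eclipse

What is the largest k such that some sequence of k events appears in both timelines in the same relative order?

8

Match quake (source A #1, source B #3); then crash (source A #3, source B #4); then treaty (source A #5, source B #5); then eclipse (source A #7, source B #9); then treaty (source A #9, source B #10); then treaty (source A #10, source B #11); then treaty (source A #13, source B #12); then eclipse (source A #14, source B #13) — 8 events in the same relative order in both, and the DP table's final entry dp[14][13] is also 8, so no common subsequence is longer.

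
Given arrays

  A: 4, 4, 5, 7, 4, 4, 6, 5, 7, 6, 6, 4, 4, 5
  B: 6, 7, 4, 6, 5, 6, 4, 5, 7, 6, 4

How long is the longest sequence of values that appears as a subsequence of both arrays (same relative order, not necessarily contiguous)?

Taking 4 at A[1]=B[3], 5 at A[3]=B[5], 4 at A[6]=B[7], 5 at A[8]=B[8], 7 at A[9]=B[9], 6 at A[11]=B[10], 4 at A[13]=B[11] gives a common subsequence of length 7. Since dp[14][11] = 7, nothing longer is possible.

7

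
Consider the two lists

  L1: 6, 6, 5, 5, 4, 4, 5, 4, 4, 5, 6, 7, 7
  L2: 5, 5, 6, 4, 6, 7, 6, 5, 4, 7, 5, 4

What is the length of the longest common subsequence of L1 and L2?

6

Match 6 at L1[1]=L2[5]; then 6 at L1[2]=L2[7]; then 5 at L1[4]=L2[8]; then 4 at L1[5]=L2[9]; then 5 at L1[7]=L2[11]; then 4 at L1[9]=L2[12] — 6 values in the same relative order in both, and the DP table's final entry dp[13][12] is also 6, so no common subsequence is longer.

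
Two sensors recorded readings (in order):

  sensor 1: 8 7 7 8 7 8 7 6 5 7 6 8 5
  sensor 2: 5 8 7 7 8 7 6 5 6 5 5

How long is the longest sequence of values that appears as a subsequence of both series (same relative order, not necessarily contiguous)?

Let dp[i][j] be the LCS length of the first i values of sensor 1 and the first j values of sensor 2. dp[i][j] = dp[i-1][j-1]+1 when the i-th and j-th values match, else max(dp[i-1][j], dp[i][j-1]).
    ·  5  8  7  7  8  7  6  5  6  5  5
 ·  0  0  0  0  0  0  0  0  0  0  0  0
 8  0  0  1  1  1  1  1  1  1  1  1  1
 7  0  0  1  2  2  2  2  2  2  2  2  2
 7  0  0  1  2  3  3  3  3  3  3  3  3
 8  0  0  1  2  3  4  4  4  4  4  4  4
 7  0  0  1  2  3  4  5  5  5  5  5  5
 8  0  0  1  2  3  4  5  5  5  5  5  5
 7  0  0  1  2  3  4  5  5  5  5  5  5
 6  0  0  1  2  3  4  5  6  6  6  6  6
 5  0  1  1  2  3  4  5  6  7  7  7  7
 7  0  1  1  2  3  4  5  6  7  7  7  7
 6  0  1  1  2  3  4  5  6  7  8  8  8
 8  0  1  2  2  3  4  5  6  7  8  8  8
 5  0  1  2  2  3  4  5  6  7  8  9  9
dp[13][11] = 9. One LCS (by backtracking along matches): 8, 7, 7, 8, 7, 6, 5, 6, 5.

9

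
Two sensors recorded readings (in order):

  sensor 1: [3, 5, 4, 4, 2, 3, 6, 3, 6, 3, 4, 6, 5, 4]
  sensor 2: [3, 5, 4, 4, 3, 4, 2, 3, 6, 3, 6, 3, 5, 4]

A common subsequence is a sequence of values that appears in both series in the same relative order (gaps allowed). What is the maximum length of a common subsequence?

Taking 3 [1,1]; then 5 [2,2]; then 4 [3,4]; then 4 [4,6]; then 2 [5,7]; then 3 [6,8]; then 6 [7,9]; then 3 [8,10]; then 6 [9,11]; then 3 [10,12]; then 5 [13,13]; then 4 [14,14] gives a common subsequence of length 12. Since dp[14][14] = 12, nothing longer is possible.

12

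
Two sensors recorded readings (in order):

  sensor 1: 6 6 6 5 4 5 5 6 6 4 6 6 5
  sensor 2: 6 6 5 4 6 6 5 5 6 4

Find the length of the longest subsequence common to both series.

Taking 6 (sensor 1 #2, sensor 2 #1); then 6 (sensor 1 #3, sensor 2 #2); then 5 (sensor 1 #4, sensor 2 #3); then 4 (sensor 1 #5, sensor 2 #4); then 5 (sensor 1 #6, sensor 2 #7); then 5 (sensor 1 #7, sensor 2 #8); then 6 (sensor 1 #9, sensor 2 #9); then 4 (sensor 1 #10, sensor 2 #10) gives a common subsequence of length 8. dp[13][10] = 8 confirms this is the maximum.

8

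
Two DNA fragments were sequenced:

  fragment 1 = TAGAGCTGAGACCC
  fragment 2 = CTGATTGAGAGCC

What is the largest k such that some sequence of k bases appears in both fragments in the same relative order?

One common subsequence of length 10: T at fragment 1[1]=fragment 2[2] → G at fragment 1[3]=fragment 2[3] → A at fragment 1[4]=fragment 2[4] → T at fragment 1[7]=fragment 2[6] → G at fragment 1[8]=fragment 2[7] → A at fragment 1[9]=fragment 2[8] → G at fragment 1[10]=fragment 2[9] → A at fragment 1[11]=fragment 2[10] → C at fragment 1[13]=fragment 2[12] → C at fragment 1[14]=fragment 2[13]. dp[14][13] = 10 confirms this is the maximum.

10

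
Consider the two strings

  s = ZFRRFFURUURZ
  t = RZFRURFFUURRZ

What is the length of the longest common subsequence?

Taking Z [1,2], F [2,3], R [3,4], R [4,6], F [5,7], F [6,8], U [7,10], R [8,11], R [11,12], Z [12,13] gives a common subsequence of length 10. The LCS DP gives dp[12][13] = 10, so this is optimal.

10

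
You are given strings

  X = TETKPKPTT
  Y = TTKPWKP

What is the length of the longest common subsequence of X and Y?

Let dp[i][j] be the LCS length of the first i characters of X and the first j characters of Y. dp[i][j] = dp[i-1][j-1]+1 when the i-th and j-th characters match, else max(dp[i-1][j], dp[i][j-1]).
    ·  T  T  K  P  W  K  P
 ·  0  0  0  0  0  0  0  0
 T  0  1  1  1  1  1  1  1
 E  0  1  1  1  1  1  1  1
 T  0  1  2  2  2  2  2  2
 K  0  1  2  3  3  3  3  3
 P  0  1  2  3  4  4  4  4
 K  0  1  2  3  4  4  5  5
 P  0  1  2  3  4  4  5  6
 T  0  1  2  3  4  4  5  6
 T  0  1  2  3  4  4  5  6
dp[9][7] = 6. One LCS (by backtracking along matches): TTKPKP.

6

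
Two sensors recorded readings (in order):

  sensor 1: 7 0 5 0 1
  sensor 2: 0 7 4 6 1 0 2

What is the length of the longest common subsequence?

Let dp[i][j] be the LCS length of the first i values of sensor 1 and the first j values of sensor 2. dp[i][j] = dp[i-1][j-1]+1 when the i-th and j-th values match, else max(dp[i-1][j], dp[i][j-1]).
    ·  0  7  4  6  1  0  2
 ·  0  0  0  0  0  0  0  0
 7  0  0  1  1  1  1  1  1
 0  0  1  1  1  1  1  2  2
 5  0  1  1  1  1  1  2  2
 0  0  1  1  1  1  1  2  2
 1  0  1  1  1  1  2  2  2
dp[5][7] = 2. One LCS (by backtracking along matches): 7, 0.

2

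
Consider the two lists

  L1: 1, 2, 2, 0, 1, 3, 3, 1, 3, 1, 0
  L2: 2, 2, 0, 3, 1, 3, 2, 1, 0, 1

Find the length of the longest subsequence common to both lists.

8

Let dp[i][j] be the LCS length of the first i values of L1 and the first j values of L2. dp[i][j] = dp[i-1][j-1]+1 when the i-th and j-th values match, else max(dp[i-1][j], dp[i][j-1]).
    ·  2  2  0  3  1  3  2  1  0  1
 ·  0  0  0  0  0  0  0  0  0  0  0
 1  0  0  0  0  0  1  1  1  1  1  1
 2  0  1  1  1  1  1  1  2  2  2  2
 2  0  1  2  2  2  2  2  2  2  2  2
 0  0  1  2  3  3  3  3  3  3  3  3
 1  0  1  2  3  3  4  4  4  4  4  4
 3  0  1  2  3  4  4  5  5  5  5  5
 3  0  1  2  3  4  4  5  5  5  5  5
 1  0  1  2  3  4  5  5  5  6  6  6
 3  0  1  2  3  4  5  6  6  6  6  6
 1  0  1  2  3  4  5  6  6  7  7  7
 0  0  1  2  3  4  5  6  6  7  8  8
dp[11][10] = 8. One LCS (by backtracking along matches): 2, 2, 0, 3, 1, 3, 1, 0.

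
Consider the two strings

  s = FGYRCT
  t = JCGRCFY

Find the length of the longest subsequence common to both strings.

3

Let dp[i][j] be the LCS length of the first i characters of s and the first j characters of t. dp[i][j] = dp[i-1][j-1]+1 when the i-th and j-th characters match, else max(dp[i-1][j], dp[i][j-1]).
    ·  J  C  G  R  C  F  Y
 ·  0  0  0  0  0  0  0  0
 F  0  0  0  0  0  0  1  1
 G  0  0  0  1  1  1  1  1
 Y  0  0  0  1  1  1  1  2
 R  0  0  0  1  2  2  2  2
 C  0  0  1  1  2  3  3  3
 T  0  0  1  1  2  3  3  3
dp[6][7] = 3. One LCS (by backtracking along matches): GRC.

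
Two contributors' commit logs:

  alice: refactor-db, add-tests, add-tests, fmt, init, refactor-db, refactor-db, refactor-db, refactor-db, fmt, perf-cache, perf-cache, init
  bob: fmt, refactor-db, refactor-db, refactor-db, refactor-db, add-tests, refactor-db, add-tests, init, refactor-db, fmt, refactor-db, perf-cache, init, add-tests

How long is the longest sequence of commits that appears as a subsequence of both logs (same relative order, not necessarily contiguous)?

One common subsequence of length 8: refactor-db (alice #1, bob #5), then add-tests (alice #2, bob #6), then add-tests (alice #3, bob #8), then init (alice #5, bob #9), then refactor-db (alice #6, bob #10), then refactor-db (alice #9, bob #12), then perf-cache (alice #12, bob #13), then init (alice #13, bob #14). The LCS DP gives dp[13][15] = 8, so this is optimal.

8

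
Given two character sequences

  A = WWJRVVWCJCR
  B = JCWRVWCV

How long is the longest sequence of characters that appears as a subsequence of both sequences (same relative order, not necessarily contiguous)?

5

Let dp[i][j] be the LCS length of the first i characters of A and the first j characters of B. dp[i][j] = dp[i-1][j-1]+1 when the i-th and j-th characters match, else max(dp[i-1][j], dp[i][j-1]).
    ·  J  C  W  R  V  W  C  V
 ·  0  0  0  0  0  0  0  0  0
 W  0  0  0  1  1  1  1  1  1
 W  0  0  0  1  1  1  2  2  2
 J  0  1  1  1  1  1  2  2  2
 R  0  1  1  1  2  2  2  2  2
 V  0  1  1  1  2  3  3  3  3
 V  0  1  1  1  2  3  3  3  4
 W  0  1  1  2  2  3  4  4  4
 C  0  1  2  2  2  3  4  5  5
 J  0  1  2  2  2  3  4  5  5
 C  0  1  2  2  2  3  4  5  5
 R  0  1  2  2  3  3  4  5  5
dp[11][8] = 5. One LCS (by backtracking along matches): WRVWC.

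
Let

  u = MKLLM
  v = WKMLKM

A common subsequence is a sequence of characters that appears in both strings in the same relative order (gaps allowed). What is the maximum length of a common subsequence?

3

Taking M [1,3]; then K [2,5]; then M [5,6] gives a common subsequence of length 3. Since dp[5][6] = 3, nothing longer is possible.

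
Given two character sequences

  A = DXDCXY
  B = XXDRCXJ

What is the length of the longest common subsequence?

4

Let dp[i][j] be the LCS length of the first i characters of A and the first j characters of B. dp[i][j] = dp[i-1][j-1]+1 when the i-th and j-th characters match, else max(dp[i-1][j], dp[i][j-1]).
    ·  X  X  D  R  C  X  J
 ·  0  0  0  0  0  0  0  0
 D  0  0  0  1  1  1  1  1
 X  0  1  1  1  1  1  2  2
 D  0  1  1  2  2  2  2  2
 C  0  1  1  2  2  3  3  3
 X  0  1  2  2  2  3  4  4
 Y  0  1  2  2  2  3  4  4
dp[6][7] = 4. One LCS (by backtracking along matches): XDCX.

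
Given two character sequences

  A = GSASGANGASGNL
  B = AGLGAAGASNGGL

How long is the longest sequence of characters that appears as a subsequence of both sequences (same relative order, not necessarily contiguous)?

8

Taking G [1,4], then A [3,6], then G [5,7], then A [6,8], then N [7,10], then G [8,11], then G [11,12], then L [13,13] gives a common subsequence of length 8, and the DP table's final entry dp[13][13] is also 8, so no common subsequence is longer.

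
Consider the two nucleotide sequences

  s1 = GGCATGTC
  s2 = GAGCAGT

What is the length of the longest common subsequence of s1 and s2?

6

Let dp[i][j] be the LCS length of the first i bases of s1 and the first j bases of s2. dp[i][j] = dp[i-1][j-1]+1 when the i-th and j-th bases match, else max(dp[i-1][j], dp[i][j-1]).
    ·  G  A  G  C  A  G  T
 ·  0  0  0  0  0  0  0  0
 G  0  1  1  1  1  1  1  1
 G  0  1  1  2  2  2  2  2
 C  0  1  1  2  3  3  3  3
 A  0  1  2  2  3  4  4  4
 T  0  1  2  2  3  4  4  5
 G  0  1  2  3  3  4  5  5
 T  0  1  2  3  3  4  5  6
 C  0  1  2  3  4  4  5  6
dp[8][7] = 6. One LCS (by backtracking along matches): GGCAGT.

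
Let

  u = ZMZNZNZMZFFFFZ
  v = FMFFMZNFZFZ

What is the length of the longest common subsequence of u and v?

Taking M [2,5]; then Z [3,6]; then N [4,7]; then Z [9,9]; then F [13,10]; then Z [14,11] gives a common subsequence of length 6. The LCS DP gives dp[14][11] = 6, so this is optimal.

6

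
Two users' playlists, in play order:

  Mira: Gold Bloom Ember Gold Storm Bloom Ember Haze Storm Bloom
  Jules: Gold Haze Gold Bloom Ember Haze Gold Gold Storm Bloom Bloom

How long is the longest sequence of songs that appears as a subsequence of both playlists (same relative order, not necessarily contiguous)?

7

One common subsequence of length 7: Gold [1,3]; then Bloom [2,4]; then Ember [3,5]; then Gold [4,8]; then Storm [5,9]; then Bloom [6,10]; then Bloom [10,11]. Since dp[10][11] = 7, nothing longer is possible.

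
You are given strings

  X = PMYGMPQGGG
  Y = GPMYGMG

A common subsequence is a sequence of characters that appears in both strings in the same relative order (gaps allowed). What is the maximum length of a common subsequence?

6

Let dp[i][j] be the LCS length of the first i characters of X and the first j characters of Y. dp[i][j] = dp[i-1][j-1]+1 when the i-th and j-th characters match, else max(dp[i-1][j], dp[i][j-1]).
    ·  G  P  M  Y  G  M  G
 ·  0  0  0  0  0  0  0  0
 P  0  0  1  1  1  1  1  1
 M  0  0  1  2  2  2  2  2
 Y  0  0  1  2  3  3  3  3
 G  0  1  1  2  3  4  4  4
 M  0  1  1  2  3  4  5  5
 P  0  1  2  2  3  4  5  5
 Q  0  1  2  2  3  4  5  5
 G  0  1  2  2  3  4  5  6
 G  0  1  2  2  3  4  5  6
 G  0  1  2  2  3  4  5  6
dp[10][7] = 6. One LCS (by backtracking along matches): PMYGMG.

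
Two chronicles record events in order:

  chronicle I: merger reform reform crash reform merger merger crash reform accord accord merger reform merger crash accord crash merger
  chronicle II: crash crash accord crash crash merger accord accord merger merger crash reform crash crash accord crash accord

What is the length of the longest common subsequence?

9

One common subsequence of length 9: crash [4,5] → merger [7,6] → accord [10,7] → accord [11,8] → merger [12,10] → reform [13,12] → crash [15,14] → accord [16,15] → crash [17,16]. The LCS DP gives dp[18][17] = 9, so this is optimal.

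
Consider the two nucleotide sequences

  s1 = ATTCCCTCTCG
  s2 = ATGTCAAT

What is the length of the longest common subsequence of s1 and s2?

5

One common subsequence of length 5: A at s1[1]=s2[1] → T at s1[2]=s2[2] → T at s1[3]=s2[4] → C at s1[4]=s2[5] → T at s1[9]=s2[8]. Since dp[11][8] = 5, nothing longer is possible.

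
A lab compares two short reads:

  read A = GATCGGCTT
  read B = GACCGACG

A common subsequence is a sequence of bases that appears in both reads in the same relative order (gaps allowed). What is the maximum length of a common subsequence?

Match G [1,1], A [2,2], C [4,4], G [5,5], G [6,8] — 5 bases in the same relative order in both. Since dp[9][8] = 5, nothing longer is possible.

5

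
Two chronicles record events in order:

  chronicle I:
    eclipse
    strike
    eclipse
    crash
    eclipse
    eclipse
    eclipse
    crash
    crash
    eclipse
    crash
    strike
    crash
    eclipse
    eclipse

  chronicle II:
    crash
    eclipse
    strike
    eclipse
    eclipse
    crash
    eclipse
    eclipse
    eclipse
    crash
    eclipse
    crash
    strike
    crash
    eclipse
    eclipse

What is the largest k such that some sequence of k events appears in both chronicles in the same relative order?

Match eclipse at chronicle I[1]=chronicle II[2]; then strike at chronicle I[2]=chronicle II[3]; then eclipse at chronicle I[3]=chronicle II[5]; then crash at chronicle I[4]=chronicle II[6]; then eclipse at chronicle I[5]=chronicle II[7]; then eclipse at chronicle I[6]=chronicle II[8]; then eclipse at chronicle I[7]=chronicle II[9]; then crash at chronicle I[9]=chronicle II[10]; then eclipse at chronicle I[10]=chronicle II[11]; then crash at chronicle I[11]=chronicle II[12]; then strike at chronicle I[12]=chronicle II[13]; then crash at chronicle I[13]=chronicle II[14]; then eclipse at chronicle I[14]=chronicle II[15]; then eclipse at chronicle I[15]=chronicle II[16] — 14 events in the same relative order in both. The LCS DP gives dp[15][16] = 14, so this is optimal.

14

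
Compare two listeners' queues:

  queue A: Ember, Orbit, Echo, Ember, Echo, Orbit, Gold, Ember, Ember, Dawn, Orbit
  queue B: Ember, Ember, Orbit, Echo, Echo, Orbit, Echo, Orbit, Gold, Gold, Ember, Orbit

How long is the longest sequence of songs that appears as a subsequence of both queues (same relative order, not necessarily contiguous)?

Taking Ember at queue A[1]=queue B[2], Orbit at queue A[2]=queue B[3], Echo at queue A[3]=queue B[5], Echo at queue A[5]=queue B[7], Orbit at queue A[6]=queue B[8], Gold at queue A[7]=queue B[10], Ember at queue A[9]=queue B[11], Orbit at queue A[11]=queue B[12] gives a common subsequence of length 8. The LCS DP gives dp[11][12] = 8, so this is optimal.

8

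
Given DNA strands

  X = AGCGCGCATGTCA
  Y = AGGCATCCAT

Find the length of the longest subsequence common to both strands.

Let dp[i][j] be the LCS length of the first i bases of X and the first j bases of Y. dp[i][j] = dp[i-1][j-1]+1 when the i-th and j-th bases match, else max(dp[i-1][j], dp[i][j-1]).
    ·  A  G  G  C  A  T  C  C  A  T
 ·  0  0  0  0  0  0  0  0  0  0  0
 A  0  1  1  1  1  1  1  1  1  1  1
 G  0  1  2  2  2  2  2  2  2  2  2
 C  0  1  2  2  3  3  3  3  3  3  3
 G  0  1  2  3  3  3  3  3  3  3  3
 C  0  1  2  3  4  4  4  4  4  4  4
 G  0  1  2  3  4  4  4  4  4  4  4
 C  0  1  2  3  4  4  4  5  5  5  5
 A  0  1  2  3  4  5  5  5  5  6  6
 T  0  1  2  3  4  5  6  6  6  6  7
 G  0  1  2  3  4  5  6  6  6  6  7
 T  0  1  2  3  4  5  6  6  6  6  7
 C  0  1  2  3  4  5  6  7  7  7  7
 A  0  1  2  3  4  5  6  7  7  8  8
dp[13][10] = 8. One LCS (by backtracking along matches): AGGCATCA.

8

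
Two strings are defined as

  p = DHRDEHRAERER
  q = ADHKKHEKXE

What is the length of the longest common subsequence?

5

Taking D (p #1, q #2), then H (p #2, q #3), then H (p #6, q #6), then E (p #9, q #7), then E (p #11, q #10) gives a common subsequence of length 5. dp[12][10] = 5 confirms this is the maximum.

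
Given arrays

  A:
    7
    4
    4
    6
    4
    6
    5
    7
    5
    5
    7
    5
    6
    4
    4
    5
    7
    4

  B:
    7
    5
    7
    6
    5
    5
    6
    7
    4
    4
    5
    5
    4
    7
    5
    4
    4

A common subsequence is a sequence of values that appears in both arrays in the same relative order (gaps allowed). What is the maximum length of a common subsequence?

One common subsequence of length 11: 7 at A[1]=B[1] → 5 at A[7]=B[2] → 7 at A[8]=B[3] → 5 at A[9]=B[5] → 5 at A[10]=B[6] → 7 at A[11]=B[8] → 4 at A[14]=B[9] → 4 at A[15]=B[10] → 5 at A[16]=B[12] → 7 at A[17]=B[14] → 4 at A[18]=B[17]. The LCS DP gives dp[18][17] = 11, so this is optimal.

11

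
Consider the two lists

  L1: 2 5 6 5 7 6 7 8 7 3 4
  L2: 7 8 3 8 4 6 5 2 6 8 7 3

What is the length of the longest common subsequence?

Let dp[i][j] be the LCS length of the first i values of L1 and the first j values of L2. dp[i][j] = dp[i-1][j-1]+1 when the i-th and j-th values match, else max(dp[i-1][j], dp[i][j-1]).
    ·  7  8  3  8  4  6  5  2  6  8  7  3
 ·  0  0  0  0  0  0  0  0  0  0  0  0  0
 2  0  0  0  0  0  0  0  0  1  1  1  1  1
 5  0  0  0  0  0  0  0  1  1  1  1  1  1
 6  0  0  0  0  0  0  1  1  1  2  2  2  2
 5  0  0  0  0  0  0  1  2  2  2  2  2  2
 7  0  1  1  1  1  1  1  2  2  2  2  3  3
 6  0  1  1  1  1  1  2  2  2  3  3  3  3
 7  0  1  1  1  1  1  2  2  2  3  3  4  4
 8  0  1  2  2  2  2  2  2  2  3  4  4  4
 7  0  1  2  2  2  2  2  2  2  3  4  5  5
 3  0  1  2  3  3  3  3  3  3  3  4  5  6
 4  0  1  2  3  3  4  4  4  4  4  4  5  6
dp[11][12] = 6. One LCS (by backtracking along matches): 6, 5, 6, 8, 7, 3.

6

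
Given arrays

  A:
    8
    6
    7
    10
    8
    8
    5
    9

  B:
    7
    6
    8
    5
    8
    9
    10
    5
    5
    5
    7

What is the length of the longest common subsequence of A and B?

4

Match 6 (A #2, B #2), then 8 (A #5, B #3), then 8 (A #6, B #5), then 5 (A #7, B #10) — 4 values in the same relative order in both. dp[8][11] = 4 confirms this is the maximum.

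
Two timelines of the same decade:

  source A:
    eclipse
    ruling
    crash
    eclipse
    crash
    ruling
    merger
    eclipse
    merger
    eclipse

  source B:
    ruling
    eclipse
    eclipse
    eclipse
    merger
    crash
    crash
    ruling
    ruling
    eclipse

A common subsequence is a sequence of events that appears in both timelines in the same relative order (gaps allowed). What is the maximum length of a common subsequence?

Match eclipse [1,4], crash [3,6], crash [5,7], ruling [6,9], eclipse [10,10] — 5 events in the same relative order in both. Since dp[10][10] = 5, nothing longer is possible.

5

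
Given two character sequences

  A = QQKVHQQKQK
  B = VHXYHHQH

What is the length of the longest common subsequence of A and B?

Match V at A[4]=B[1], then H at A[5]=B[6], then Q at A[6]=B[7] — 3 characters in the same relative order in both. Since dp[10][8] = 3, nothing longer is possible.

3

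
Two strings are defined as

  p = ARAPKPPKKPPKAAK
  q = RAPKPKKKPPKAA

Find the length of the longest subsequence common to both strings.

Taking R at p[2]=q[1], then A at p[3]=q[2], then P at p[4]=q[3], then K at p[5]=q[4], then P at p[6]=q[5], then K at p[8]=q[7], then K at p[9]=q[8], then P at p[10]=q[9], then P at p[11]=q[10], then K at p[12]=q[11], then A at p[13]=q[12], then A at p[14]=q[13] gives a common subsequence of length 12. dp[15][13] = 12 confirms this is the maximum.

12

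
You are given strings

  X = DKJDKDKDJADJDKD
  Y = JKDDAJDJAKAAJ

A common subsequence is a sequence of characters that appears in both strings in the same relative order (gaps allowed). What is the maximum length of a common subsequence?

8

Match J at X[3]=Y[1]; then K at X[5]=Y[2]; then D at X[6]=Y[3]; then D at X[8]=Y[4]; then J at X[9]=Y[6]; then D at X[11]=Y[7]; then J at X[12]=Y[8]; then K at X[14]=Y[10] — 8 characters in the same relative order in both. dp[15][13] = 8 confirms this is the maximum.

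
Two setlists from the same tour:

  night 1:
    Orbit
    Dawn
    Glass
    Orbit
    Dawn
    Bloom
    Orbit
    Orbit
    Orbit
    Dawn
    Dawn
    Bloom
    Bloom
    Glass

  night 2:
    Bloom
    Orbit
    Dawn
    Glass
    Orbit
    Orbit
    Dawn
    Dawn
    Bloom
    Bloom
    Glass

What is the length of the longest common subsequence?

Taking Orbit at night 1[1]=night 2[2]; then Dawn at night 1[2]=night 2[3]; then Glass at night 1[3]=night 2[4]; then Orbit at night 1[8]=night 2[5]; then Orbit at night 1[9]=night 2[6]; then Dawn at night 1[10]=night 2[7]; then Dawn at night 1[11]=night 2[8]; then Bloom at night 1[12]=night 2[9]; then Bloom at night 1[13]=night 2[10]; then Glass at night 1[14]=night 2[11] gives a common subsequence of length 10. The LCS DP gives dp[14][11] = 10, so this is optimal.

10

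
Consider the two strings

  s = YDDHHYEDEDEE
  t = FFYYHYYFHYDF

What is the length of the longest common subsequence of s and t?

5

Taking Y at s[1]=t[4], then H at s[4]=t[5], then H at s[5]=t[9], then Y at s[6]=t[10], then D at s[8]=t[11] gives a common subsequence of length 5. Since dp[12][12] = 5, nothing longer is possible.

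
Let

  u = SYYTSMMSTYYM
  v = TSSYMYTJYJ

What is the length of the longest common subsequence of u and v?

5

Let dp[i][j] be the LCS length of the first i characters of u and the first j characters of v. dp[i][j] = dp[i-1][j-1]+1 when the i-th and j-th characters match, else max(dp[i-1][j], dp[i][j-1]).
    ·  T  S  S  Y  M  Y  T  J  Y  J
 ·  0  0  0  0  0  0  0  0  0  0  0
 S  0  0  1  1  1  1  1  1  1  1  1
 Y  0  0  1  1  2  2  2  2  2  2  2
 Y  0  0  1  1  2  2  3  3  3  3  3
 T  0  1  1  1  2  2  3  4  4  4  4
 S  0  1  2  2  2  2  3  4  4  4  4
 M  0  1  2  2  2  3  3  4  4  4  4
 M  0  1  2  2  2  3  3  4  4  4  4
 S  0  1  2  3  3  3  3  4  4  4  4
 T  0  1  2  3  3  3  3  4  4  4  4
 Y  0  1  2  3  4  4  4  4  4  5  5
 Y  0  1  2  3  4  4  5  5  5  5  5
 M  0  1  2  3  4  5  5  5  5  5  5
dp[12][10] = 5. One LCS (by backtracking along matches): SYYTY.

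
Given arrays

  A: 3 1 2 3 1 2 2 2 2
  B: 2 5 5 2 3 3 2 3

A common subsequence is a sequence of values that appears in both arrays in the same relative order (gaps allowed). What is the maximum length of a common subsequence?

Let dp[i][j] be the LCS length of the first i values of A and the first j values of B. dp[i][j] = dp[i-1][j-1]+1 when the i-th and j-th values match, else max(dp[i-1][j], dp[i][j-1]).
    ·  2  5  5  2  3  3  2  3
 ·  0  0  0  0  0  0  0  0  0
 3  0  0  0  0  0  1  1  1  1
 1  0  0  0  0  0  1  1  1  1
 2  0  1  1  1  1  1  1  2  2
 3  0  1  1  1  1  2  2  2  3
 1  0  1  1  1  1  2  2  2  3
 2  0  1  1  1  2  2  2  3  3
 2  0  1  1  1  2  2  2  3  3
 2  0  1  1  1  2  2  2  3  3
 2  0  1  1  1  2  2  2  3  3
dp[9][8] = 3. One LCS (by backtracking along matches): 3, 2, 3.

3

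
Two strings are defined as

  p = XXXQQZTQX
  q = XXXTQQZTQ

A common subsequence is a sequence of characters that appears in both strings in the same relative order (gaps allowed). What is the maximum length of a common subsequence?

Let dp[i][j] be the LCS length of the first i characters of p and the first j characters of q. dp[i][j] = dp[i-1][j-1]+1 when the i-th and j-th characters match, else max(dp[i-1][j], dp[i][j-1]).
    ·  X  X  X  T  Q  Q  Z  T  Q
 ·  0  0  0  0  0  0  0  0  0  0
 X  0  1  1  1  1  1  1  1  1  1
 X  0  1  2  2  2  2  2  2  2  2
 X  0  1  2  3  3  3  3  3  3  3
 Q  0  1  2  3  3  4  4  4  4  4
 Q  0  1  2  3  3  4  5  5  5  5
 Z  0  1  2  3  3  4  5  6  6  6
 T  0  1  2  3  4  4  5  6  7  7
 Q  0  1  2  3  4  5  5  6  7  8
 X  0  1  2  3  4  5  5  6  7  8
dp[9][9] = 8. One LCS (by backtracking along matches): XXXQQZTQ.

8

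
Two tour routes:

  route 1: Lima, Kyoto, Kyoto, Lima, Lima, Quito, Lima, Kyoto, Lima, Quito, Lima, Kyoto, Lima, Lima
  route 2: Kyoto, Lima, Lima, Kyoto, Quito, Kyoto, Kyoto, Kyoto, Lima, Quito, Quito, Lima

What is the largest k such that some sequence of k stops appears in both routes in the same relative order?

Pick Kyoto [3,1]; then Lima [4,2]; then Lima [5,3]; then Quito [6,5]; then Kyoto [8,8]; then Lima [9,9]; then Quito [10,11]; then Lima [14,12]; all 8 stops appear in both, in order. dp[14][12] = 8 confirms this is the maximum.

8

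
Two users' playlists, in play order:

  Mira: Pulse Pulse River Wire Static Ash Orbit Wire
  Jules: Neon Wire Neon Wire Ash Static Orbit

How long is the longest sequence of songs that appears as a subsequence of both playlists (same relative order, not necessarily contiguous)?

3

Taking Wire (Mira #4, Jules #4), then Static (Mira #5, Jules #6), then Orbit (Mira #7, Jules #7) gives a common subsequence of length 3. Since dp[8][7] = 3, nothing longer is possible.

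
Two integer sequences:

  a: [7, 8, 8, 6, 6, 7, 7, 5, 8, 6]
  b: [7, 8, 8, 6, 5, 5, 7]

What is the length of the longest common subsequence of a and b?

5

Let dp[i][j] be the LCS length of the first i values of a and the first j values of b. dp[i][j] = dp[i-1][j-1]+1 when the i-th and j-th values match, else max(dp[i-1][j], dp[i][j-1]).
    ·  7  8  8  6  5  5  7
 ·  0  0  0  0  0  0  0  0
 7  0  1  1  1  1  1  1  1
 8  0  1  2  2  2  2  2  2
 8  0  1  2  3  3  3  3  3
 6  0  1  2  3  4  4  4  4
 6  0  1  2  3  4  4  4  4
 7  0  1  2  3  4  4  4  5
 7  0  1  2  3  4  4  4  5
 5  0  1  2  3  4  5  5  5
 8  0  1  2  3  4  5  5  5
 6  0  1  2  3  4  5  5  5
dp[10][7] = 5. One LCS (by backtracking along matches): 7, 8, 8, 6, 7.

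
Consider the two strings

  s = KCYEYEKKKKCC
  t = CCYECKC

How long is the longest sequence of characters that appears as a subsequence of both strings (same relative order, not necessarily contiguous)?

5

Match C at s[2]=t[2]; then Y at s[3]=t[3]; then E at s[4]=t[4]; then K at s[10]=t[6]; then C at s[12]=t[7] — 5 characters in the same relative order in both. The LCS DP gives dp[12][7] = 5, so this is optimal.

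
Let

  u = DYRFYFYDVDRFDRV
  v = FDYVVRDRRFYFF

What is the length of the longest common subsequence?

7

One common subsequence of length 7: D at u[1]=v[2]; then Y at u[2]=v[3]; then R at u[3]=v[9]; then F at u[4]=v[10]; then Y at u[5]=v[11]; then F at u[6]=v[12]; then F at u[12]=v[13]. The LCS DP gives dp[15][13] = 7, so this is optimal.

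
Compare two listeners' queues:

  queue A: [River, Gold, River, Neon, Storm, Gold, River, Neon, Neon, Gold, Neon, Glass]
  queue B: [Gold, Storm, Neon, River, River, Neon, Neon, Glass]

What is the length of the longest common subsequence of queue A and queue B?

6

Taking Gold at queue A[2]=queue B[1] → River at queue A[3]=queue B[4] → River at queue A[7]=queue B[5] → Neon at queue A[9]=queue B[6] → Neon at queue A[11]=queue B[7] → Glass at queue A[12]=queue B[8] gives a common subsequence of length 6. Since dp[12][8] = 6, nothing longer is possible.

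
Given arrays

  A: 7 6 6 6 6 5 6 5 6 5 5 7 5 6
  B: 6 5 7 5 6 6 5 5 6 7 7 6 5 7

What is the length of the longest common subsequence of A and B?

8

Taking 7 at A[1]=B[3], then 6 at A[2]=B[5], then 6 at A[3]=B[6], then 5 at A[6]=B[8], then 6 at A[7]=B[9], then 6 at A[9]=B[12], then 5 at A[11]=B[13], then 7 at A[12]=B[14] gives a common subsequence of length 8. dp[14][14] = 8 confirms this is the maximum.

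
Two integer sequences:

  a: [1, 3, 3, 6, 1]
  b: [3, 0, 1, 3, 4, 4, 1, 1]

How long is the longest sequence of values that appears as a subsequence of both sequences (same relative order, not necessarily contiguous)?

Match 1 at a[1]=b[3], 3 at a[2]=b[4], 1 at a[5]=b[8] — 3 values in the same relative order in both. The LCS DP gives dp[5][8] = 3, so this is optimal.

3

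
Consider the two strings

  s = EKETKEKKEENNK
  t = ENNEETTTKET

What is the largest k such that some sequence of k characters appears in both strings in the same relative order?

5

Let dp[i][j] be the LCS length of the first i characters of s and the first j characters of t. dp[i][j] = dp[i-1][j-1]+1 when the i-th and j-th characters match, else max(dp[i-1][j], dp[i][j-1]).
    ·  E  N  N  E  E  T  T  T  K  E  T
 ·  0  0  0  0  0  0  0  0  0  0  0  0
 E  0  1  1  1  1  1  1  1  1  1  1  1
 K  0  1  1  1  1  1  1  1  1  2  2  2
 E  0  1  1  1  2  2  2  2  2  2  3  3
 T  0  1  1  1  2  2  3  3  3  3  3  4
 K  0  1  1  1  2  2  3  3  3  4  4  4
 E  0  1  1  1  2  3  3  3  3  4  5  5
 K  0  1  1  1  2  3  3  3  3  4  5  5
 K  0  1  1  1  2  3  3  3  3  4  5  5
 E  0  1  1  1  2  3  3  3  3  4  5  5
 E  0  1  1  1  2  3  3  3  3  4  5  5
 N  0  1  2  2  2  3  3  3  3  4  5  5
 N  0  1  2  3  3  3  3  3  3  4  5  5
 K  0  1  2  3  3  3  3  3  3  4  5  5
dp[13][11] = 5. One LCS (by backtracking along matches): EETKE.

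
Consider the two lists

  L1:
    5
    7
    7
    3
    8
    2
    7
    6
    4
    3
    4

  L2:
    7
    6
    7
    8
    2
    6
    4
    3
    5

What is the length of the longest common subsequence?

Let dp[i][j] be the LCS length of the first i values of L1 and the first j values of L2. dp[i][j] = dp[i-1][j-1]+1 when the i-th and j-th values match, else max(dp[i-1][j], dp[i][j-1]).
    ·  7  6  7  8  2  6  4  3  5
 ·  0  0  0  0  0  0  0  0  0  0
 5  0  0  0  0  0  0  0  0  0  1
 7  0  1  1  1  1  1  1  1  1  1
 7  0  1  1  2  2  2  2  2  2  2
 3  0  1  1  2  2  2  2  2  3  3
 8  0  1  1  2  3  3  3  3  3  3
 2  0  1  1  2  3  4  4  4  4  4
 7  0  1  1  2  3  4  4  4  4  4
 6  0  1  2  2  3  4  5  5  5  5
 4  0  1  2  2  3  4  5  6  6  6
 3  0  1  2  2  3  4  5  6  7  7
 4  0  1  2  2  3  4  5  6  7  7
dp[11][9] = 7. One LCS (by backtracking along matches): 7, 7, 8, 2, 6, 4, 3.

7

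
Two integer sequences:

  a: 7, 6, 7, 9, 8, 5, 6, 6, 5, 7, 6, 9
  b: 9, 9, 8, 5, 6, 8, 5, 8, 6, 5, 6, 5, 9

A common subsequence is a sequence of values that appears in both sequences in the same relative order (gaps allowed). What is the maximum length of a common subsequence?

8

Match 9 (a #4, b #2), 8 (a #5, b #3), 5 (a #6, b #4), 6 (a #7, b #5), 6 (a #8, b #9), 5 (a #9, b #10), 6 (a #11, b #11), 9 (a #12, b #13) — 8 values in the same relative order in both. Since dp[12][13] = 8, nothing longer is possible.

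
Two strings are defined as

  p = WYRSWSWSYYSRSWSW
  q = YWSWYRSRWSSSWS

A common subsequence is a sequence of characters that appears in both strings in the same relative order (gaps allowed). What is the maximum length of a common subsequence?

10

Taking W (p #1, q #4), then Y (p #2, q #5), then R (p #3, q #6), then S (p #4, q #7), then W (p #7, q #9), then S (p #8, q #10), then S (p #11, q #11), then S (p #13, q #12), then W (p #14, q #13), then S (p #15, q #14) gives a common subsequence of length 10. Since dp[16][14] = 10, nothing longer is possible.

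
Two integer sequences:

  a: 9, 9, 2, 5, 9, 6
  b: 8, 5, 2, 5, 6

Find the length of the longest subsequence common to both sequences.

Pick 2 [3,3]; then 5 [4,4]; then 6 [6,5]; all 3 values appear in both, in order. dp[6][5] = 3 confirms this is the maximum.

3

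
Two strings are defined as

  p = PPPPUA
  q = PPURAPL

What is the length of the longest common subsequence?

Pick P at p[3]=q[1], then P at p[4]=q[2], then U at p[5]=q[3], then A at p[6]=q[5]; all 4 characters appear in both, in order. Since dp[6][7] = 4, nothing longer is possible.

4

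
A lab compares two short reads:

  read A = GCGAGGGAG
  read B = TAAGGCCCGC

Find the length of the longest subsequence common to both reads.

4

Let dp[i][j] be the LCS length of the first i bases of read A and the first j bases of read B. dp[i][j] = dp[i-1][j-1]+1 when the i-th and j-th bases match, else max(dp[i-1][j], dp[i][j-1]).
    ·  T  A  A  G  G  C  C  C  G  C
 ·  0  0  0  0  0  0  0  0  0  0  0
 G  0  0  0  0  1  1  1  1  1  1  1
 C  0  0  0  0  1  1  2  2  2  2  2
 G  0  0  0  0  1  2  2  2  2  3  3
 A  0  0  1  1  1  2  2  2  2  3  3
 G  0  0  1  1  2  2  2  2  2  3  3
 G  0  0  1  1  2  3  3  3  3  3  3
 G  0  0  1  1  2  3  3  3  3  4  4
 A  0  0  1  2  2  3  3  3  3  4  4
 G  0  0  1  2  3  3  3  3  3  4  4
dp[9][10] = 4. One LCS (by backtracking along matches): AGGG.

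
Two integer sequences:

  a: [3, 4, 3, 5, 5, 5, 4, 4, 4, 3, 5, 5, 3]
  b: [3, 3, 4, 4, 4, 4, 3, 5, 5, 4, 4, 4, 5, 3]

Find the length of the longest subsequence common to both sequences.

Pick 3 [1,2] → 4 [2,6] → 3 [3,7] → 5 [5,8] → 5 [6,9] → 4 [7,10] → 4 [8,11] → 4 [9,12] → 5 [12,13] → 3 [13,14]; all 10 values appear in both, in order. Since dp[13][14] = 10, nothing longer is possible.

10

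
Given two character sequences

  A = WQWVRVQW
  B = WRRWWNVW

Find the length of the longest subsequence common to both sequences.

4

Let dp[i][j] be the LCS length of the first i characters of A and the first j characters of B. dp[i][j] = dp[i-1][j-1]+1 when the i-th and j-th characters match, else max(dp[i-1][j], dp[i][j-1]).
    ·  W  R  R  W  W  N  V  W
 ·  0  0  0  0  0  0  0  0  0
 W  0  1  1  1  1  1  1  1  1
 Q  0  1  1  1  1  1  1  1  1
 W  0  1  1  1  2  2  2  2  2
 V  0  1  1  1  2  2  2  3  3
 R  0  1  2  2  2  2  2  3  3
 V  0  1  2  2  2  2  2  3  3
 Q  0  1  2  2  2  2  2  3  3
 W  0  1  2  2  3  3  3  3  4
dp[8][8] = 4. One LCS (by backtracking along matches): WWVW.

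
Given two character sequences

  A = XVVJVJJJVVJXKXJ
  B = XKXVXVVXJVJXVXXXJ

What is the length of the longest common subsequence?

Match X [1,5], V [2,6], V [3,7], J [4,9], V [5,10], J [6,11], V [9,13], X [12,15], X [14,16], J [15,17] — 10 characters in the same relative order in both. dp[15][17] = 10 confirms this is the maximum.

10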